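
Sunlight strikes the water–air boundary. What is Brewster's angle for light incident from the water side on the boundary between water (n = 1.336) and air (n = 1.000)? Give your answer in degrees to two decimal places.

θ_B ≈ 36.81°

tan θ_B = n₂/n₁ = 1.000/1.336 = 0.7485.
So θ_B = arctan 0.7485 = 36.81°.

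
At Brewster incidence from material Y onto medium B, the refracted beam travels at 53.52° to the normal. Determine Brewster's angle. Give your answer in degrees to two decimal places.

At Brewster's angle the reflected and refracted rays are perpendicular, so θ_B + θ_t = 90°.
So θ_B = 90° − θ_t = 90° − 53.52° = 36.48°.

θ_B ≈ 36.48°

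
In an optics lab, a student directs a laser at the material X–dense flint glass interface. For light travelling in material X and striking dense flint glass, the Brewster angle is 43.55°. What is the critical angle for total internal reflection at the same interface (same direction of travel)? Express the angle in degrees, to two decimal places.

tan θ_B = n₂/n₁ = tan 43.55° = 0.9506.
Total internal reflection: sin θ_c = n₂/n₁ = 0.9506.
θ_c = arcsin(0.9506) = 71.92°.

θ_c ≈ 71.92°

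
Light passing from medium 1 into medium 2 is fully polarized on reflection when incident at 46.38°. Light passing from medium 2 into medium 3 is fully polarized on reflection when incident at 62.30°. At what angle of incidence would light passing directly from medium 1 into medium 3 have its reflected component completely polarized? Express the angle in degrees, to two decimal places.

θ_B ≈ 63.42°

n₂/n₁ = tan 46.38° = 1.0494 and n₃/n₂ = tan 62.30° = 1.9047.
n₃/n₁ = 1.9988. Then tan θ_B(1→3) = n₃/n₁, so θ_B(1→3) = arctan(1.9988) = 63.42°.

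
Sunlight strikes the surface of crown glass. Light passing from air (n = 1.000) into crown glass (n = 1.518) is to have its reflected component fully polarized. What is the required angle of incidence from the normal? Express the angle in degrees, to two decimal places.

θ_B ≈ 56.62°

The reflected p-component vanishes when tan θ_B = n₂/n₁.
Brewster's condition: tan θ_B = n₂/n₁ = 1.518/1.000 = 1.5180.
θ_B = arctan(1.5180) = 56.62°.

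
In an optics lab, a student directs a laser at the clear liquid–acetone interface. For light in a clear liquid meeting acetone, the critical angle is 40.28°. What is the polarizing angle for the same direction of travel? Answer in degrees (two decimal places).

At the critical angle sin θ_c = n₂/n₁, giving n₂/n₁ = sin 40.28° = 0.6465.
Then tan θ_B = n₂/n₁ = 0.6465, so θ_B = arctan 0.6465 = 32.88°.

θ_B ≈ 32.88°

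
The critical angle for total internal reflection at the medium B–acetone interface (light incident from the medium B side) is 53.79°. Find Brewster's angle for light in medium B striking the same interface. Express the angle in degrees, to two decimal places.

θ_B ≈ 38.90°

sin θ_c = n₂/n₁, so n₂/n₁ = sin 53.79° = 0.8069.
Brewster: tan θ_B = n₂/n₁ = 0.8069.
θ_B = arctan(0.8069) = 38.90°.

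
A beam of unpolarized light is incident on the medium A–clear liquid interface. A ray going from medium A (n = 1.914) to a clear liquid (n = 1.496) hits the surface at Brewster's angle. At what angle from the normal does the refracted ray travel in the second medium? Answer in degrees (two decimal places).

θ_t ≈ 51.99°

θ_B = arctan(n₂/n₁) = arctan(1.496/1.914) = 38.01°.
At Brewster's angle the reflected and refracted rays are perpendicular, so θ_t = 90° − θ_B = 90° − 38.01° = 51.99°.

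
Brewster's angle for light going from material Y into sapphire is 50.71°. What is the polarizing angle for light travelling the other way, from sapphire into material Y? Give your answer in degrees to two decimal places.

The two Brewster angles are complementary: θ_B' = 90° − θ_B = 90° − 50.71° = 39.29°.

θ_B' ≈ 39.29°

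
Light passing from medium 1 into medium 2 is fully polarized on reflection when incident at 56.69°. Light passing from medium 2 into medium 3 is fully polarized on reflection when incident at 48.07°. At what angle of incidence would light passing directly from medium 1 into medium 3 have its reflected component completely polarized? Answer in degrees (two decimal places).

θ_B ≈ 59.45°

n₂/n₁ = tan 56.69° = 1.5218 and n₃/n₂ = tan 48.07° = 1.1133.
n₃/n₁ = 1.6943. Then tan θ_B(1→3) = n₃/n₁, so θ_B(1→3) = arctan(1.6943) = 59.45°.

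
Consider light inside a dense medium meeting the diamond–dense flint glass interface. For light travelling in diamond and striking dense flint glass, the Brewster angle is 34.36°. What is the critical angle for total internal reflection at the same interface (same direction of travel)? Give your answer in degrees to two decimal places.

tan θ_B = n₂/n₁ = tan 34.36° = 0.6837.
Total internal reflection: sin θ_c = n₂/n₁ = 0.6837.
θ_c = arcsin(0.6837) = 43.13°.

θ_c ≈ 43.13°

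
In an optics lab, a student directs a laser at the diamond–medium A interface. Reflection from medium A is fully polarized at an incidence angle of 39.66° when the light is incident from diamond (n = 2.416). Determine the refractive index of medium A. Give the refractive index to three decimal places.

n ≈ 2.003

Full polarization of the reflected beam means tan θ_B = n₂/n₁, where n₁ is the incident medium (diamond).
n₂ = n₁ tan θ_B = 2.416 × tan 39.66° = 2.003.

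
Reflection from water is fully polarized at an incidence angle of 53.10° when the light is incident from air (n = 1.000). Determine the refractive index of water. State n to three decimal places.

Brewster's law: tan θ_B = n₂/n₁ (light incident in air, refracted into water).
n₂ = n₁ tan θ_B = 1.000 × tan 53.10° = 1.332.

n ≈ 1.332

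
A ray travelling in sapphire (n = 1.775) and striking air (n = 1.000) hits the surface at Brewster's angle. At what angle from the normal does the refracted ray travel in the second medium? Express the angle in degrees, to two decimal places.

θ_t ≈ 60.60°

tan θ_B = n₂/n₁ = 1.000/1.775 = 0.5634, so θ_B = 29.40°.
The refracted ray is perpendicular to the reflected ray, so θ_t = 90° − θ_B = 60.60°.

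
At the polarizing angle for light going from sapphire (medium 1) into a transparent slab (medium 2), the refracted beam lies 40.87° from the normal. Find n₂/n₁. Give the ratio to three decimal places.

n₂/n₁ ≈ 1.156

At Brewster incidence θ_B = 90° − θ_t = 90° − 40.87° = 49.13°.
Then n₂/n₁ = tan θ_B = tan 49.13° = 1.156.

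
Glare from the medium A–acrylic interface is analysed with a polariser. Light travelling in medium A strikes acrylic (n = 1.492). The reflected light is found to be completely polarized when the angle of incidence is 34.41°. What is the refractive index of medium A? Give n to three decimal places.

Full polarization of the reflected beam means tan θ_B = n₂/n₁, where n₁ is the incident medium (medium A).
n₁ = n₂ / tan θ_B = 1.492 / tan 34.41° = 2.178.

n ≈ 2.178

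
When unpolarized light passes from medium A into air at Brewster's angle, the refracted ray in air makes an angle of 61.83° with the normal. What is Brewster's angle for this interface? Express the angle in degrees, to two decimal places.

Brewster's condition makes the reflected and refracted beams perpendicular: θ_B + θ_t = 90°.
θ_B = 90° − 61.83° = 28.17°.

θ_B ≈ 28.17°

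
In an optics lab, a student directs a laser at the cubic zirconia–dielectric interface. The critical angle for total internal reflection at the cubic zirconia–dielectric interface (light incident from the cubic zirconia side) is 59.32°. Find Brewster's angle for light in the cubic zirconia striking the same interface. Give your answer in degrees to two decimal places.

sin θ_c = n₂/n₁, so n₂/n₁ = sin 59.32° = 0.8600.
Brewster: tan θ_B = n₂/n₁ = 0.8600.
θ_B = arctan(0.8600) = 40.70°.

θ_B ≈ 40.70°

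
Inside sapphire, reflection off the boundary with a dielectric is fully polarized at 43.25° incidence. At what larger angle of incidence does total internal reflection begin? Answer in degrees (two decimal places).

n₂/n₁ = tan 43.25° = 0.9407; the critical angle satisfies sin θ_c = n₂/n₁.
θ_c = arcsin(0.9407) = 70.17°.

θ_c ≈ 70.17°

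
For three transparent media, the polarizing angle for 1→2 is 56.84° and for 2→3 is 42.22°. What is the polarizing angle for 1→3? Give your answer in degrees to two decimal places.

Each Brewster angle gives a ratio: n₂/n₁ = tan 56.84° = 1.5305, n₃/n₂ = tan 42.22° = 0.9074.
Multiplying, n₃/n₁ = 1.5305 × 0.9074 = 1.3887, and θ_B(1→3) = arctan 1.3887 = 54.24°.

θ_B ≈ 54.24°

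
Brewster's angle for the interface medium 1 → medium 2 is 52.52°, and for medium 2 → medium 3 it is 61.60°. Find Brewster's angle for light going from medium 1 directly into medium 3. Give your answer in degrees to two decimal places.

tan θ_B(1→2) = n₂/n₁ = tan 52.52° = 1.3042.
tan θ_B(2→3) = n₃/n₂ = tan 61.60° = 1.8495.
So n₃/n₁ = (n₂/n₁)(n₃/n₂) = 1.3042 × 1.8495 = 2.4120.
θ_B(1→3) = arctan(2.4120) = 67.48°.

θ_B ≈ 67.48°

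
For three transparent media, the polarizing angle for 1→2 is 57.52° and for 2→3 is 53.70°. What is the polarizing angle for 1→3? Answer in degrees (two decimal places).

n₂/n₁ = tan 57.52° = 1.5709 and n₃/n₂ = tan 53.70° = 1.3613.
So n₃/n₁ = (n₂/n₁)(n₃/n₂) = 1.5709 × 1.3613 = 2.1385.
θ_B(1→3) = arctan(2.1385) = 64.94°.

θ_B ≈ 64.94°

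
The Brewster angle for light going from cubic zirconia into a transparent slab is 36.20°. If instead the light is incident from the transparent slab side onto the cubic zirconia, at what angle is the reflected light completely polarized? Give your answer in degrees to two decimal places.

tan θ_B' = n₁/n₂ = 1/tan θ_B, so θ_B' = 90° − θ_B.
θ_B' = 90° − 36.20° = 53.80°.

θ_B' ≈ 53.80°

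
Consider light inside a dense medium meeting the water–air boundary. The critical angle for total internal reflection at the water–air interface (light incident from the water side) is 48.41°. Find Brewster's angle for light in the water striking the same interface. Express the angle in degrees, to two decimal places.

At the critical angle sin θ_c = n₂/n₁, giving n₂/n₁ = sin 48.41° = 0.7479.
Then tan θ_B = n₂/n₁ = 0.7479, so θ_B = arctan 0.7479 = 36.79°.

θ_B ≈ 36.79°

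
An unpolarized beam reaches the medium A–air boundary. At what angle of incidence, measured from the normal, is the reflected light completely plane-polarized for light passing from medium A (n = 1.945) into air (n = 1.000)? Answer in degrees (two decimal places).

θ_B ≈ 27.21°

At Brewster's angle the reflected and refracted rays are perpendicular, which with Snell's law gives tan θ_B = n₂/n₁.
tan θ_B = n₂/n₁ = 1.000/1.945 = 0.5141.
θ_B = arctan(0.5141) = 27.21°.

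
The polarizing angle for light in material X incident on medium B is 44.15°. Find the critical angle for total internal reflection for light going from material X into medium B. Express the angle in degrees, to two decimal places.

θ_c ≈ 76.11°

n₂/n₁ = tan 44.15° = 0.9708; the critical angle satisfies sin θ_c = n₂/n₁.
θ_c = arcsin(0.9708) = 76.11°.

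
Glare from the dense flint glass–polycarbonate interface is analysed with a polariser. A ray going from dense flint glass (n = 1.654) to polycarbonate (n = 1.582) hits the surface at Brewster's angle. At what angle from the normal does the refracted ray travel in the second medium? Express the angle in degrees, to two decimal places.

tan θ_B = n₂/n₁ = 1.582/1.654 = 0.9565, so θ_B = 43.73°.
At Brewster's angle the reflected and refracted rays are perpendicular, so θ_t = 90° − θ_B = 90° − 43.73° = 46.27°.

θ_t ≈ 46.27°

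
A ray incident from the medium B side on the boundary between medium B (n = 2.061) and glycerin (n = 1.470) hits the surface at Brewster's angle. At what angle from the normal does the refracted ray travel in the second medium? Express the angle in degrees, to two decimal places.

θ_t ≈ 54.50°

First find Brewster's angle: tan θ_B = 1.470/2.061 = 0.7132, giving θ_B = 35.50°.
Since θ_B + θ_t = 90° at Brewster incidence, θ_t = 90° − 35.50° = 54.50°.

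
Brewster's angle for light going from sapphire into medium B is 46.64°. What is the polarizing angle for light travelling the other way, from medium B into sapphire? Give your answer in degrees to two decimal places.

tan θ_B' = n₁/n₂ = 1/tan θ_B, so θ_B' = 90° − θ_B.
θ_B' = 90° − 46.64° = 43.36°.

θ_B' ≈ 43.36°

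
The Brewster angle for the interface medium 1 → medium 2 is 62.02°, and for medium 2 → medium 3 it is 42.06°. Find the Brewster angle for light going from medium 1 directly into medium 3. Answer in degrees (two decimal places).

θ_B ≈ 59.51°

n₂/n₁ = tan 62.02° = 1.8823 and n₃/n₂ = tan 42.06° = 0.9023.
Multiplying, n₃/n₁ = 1.8823 × 0.9023 = 1.6984, and θ_B(1→3) = arctan 1.6984 = 59.51°.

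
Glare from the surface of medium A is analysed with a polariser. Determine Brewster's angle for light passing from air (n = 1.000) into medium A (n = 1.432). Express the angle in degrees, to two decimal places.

θ_B ≈ 55.07°

Brewster's condition: tan θ_B = n₂/n₁ = 1.432/1.000 = 1.4320.
So θ_B = arctan 1.4320 = 55.07°.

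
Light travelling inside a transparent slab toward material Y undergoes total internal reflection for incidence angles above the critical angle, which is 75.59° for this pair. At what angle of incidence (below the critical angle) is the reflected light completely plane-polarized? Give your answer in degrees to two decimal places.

θ_B ≈ 44.08°

At the critical angle sin θ_c = n₂/n₁, giving n₂/n₁ = sin 75.59° = 0.9685.
Then tan θ_B = n₂/n₁ = 0.9685, so θ_B = arctan 0.9685 = 44.08°.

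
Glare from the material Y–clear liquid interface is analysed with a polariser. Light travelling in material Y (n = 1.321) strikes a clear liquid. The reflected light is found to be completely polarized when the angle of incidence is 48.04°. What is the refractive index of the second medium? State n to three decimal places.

n ≈ 1.469

Full polarization of the reflected beam means tan θ_B = n₂/n₁, where n₁ is the incident medium (material Y).
n₂ = n₁ tan θ_B = 1.321 × tan 48.04° = 1.469.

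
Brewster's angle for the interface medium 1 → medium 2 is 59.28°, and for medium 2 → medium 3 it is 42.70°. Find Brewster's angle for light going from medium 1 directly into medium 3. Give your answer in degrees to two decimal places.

n₂/n₁ = tan 59.28° = 1.6829 and n₃/n₂ = tan 42.70° = 0.9228.
n₃/n₁ = 1.5529. Then tan θ_B(1→3) = n₃/n₁, so θ_B(1→3) = arctan(1.5529) = 57.22°.

θ_B ≈ 57.22°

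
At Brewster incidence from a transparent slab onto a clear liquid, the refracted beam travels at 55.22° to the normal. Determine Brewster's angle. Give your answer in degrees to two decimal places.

θ_B ≈ 34.78°

Brewster's condition makes the reflected and refracted beams perpendicular: θ_B + θ_t = 90°.
So θ_B = 90° − θ_t = 90° − 55.22° = 34.78°.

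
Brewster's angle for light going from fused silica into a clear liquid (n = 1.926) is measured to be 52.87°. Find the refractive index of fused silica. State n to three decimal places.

n ≈ 1.458

Brewster's law: tan θ_B = n₂/n₁ (light incident in fused silica, refracted into a clear liquid).
n₁ = n₂ / tan θ_B = 1.926 / tan 52.87° = 1.458.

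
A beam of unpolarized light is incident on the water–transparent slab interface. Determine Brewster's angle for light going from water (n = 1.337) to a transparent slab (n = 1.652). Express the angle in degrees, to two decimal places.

θ_B ≈ 51.02°

The reflected p-component vanishes when tan θ_B = n₂/n₁.
Brewster's condition: tan θ_B = n₂/n₁ = 1.652/1.337 = 1.2356. Taking the arctangent, θ_B = 51.02°.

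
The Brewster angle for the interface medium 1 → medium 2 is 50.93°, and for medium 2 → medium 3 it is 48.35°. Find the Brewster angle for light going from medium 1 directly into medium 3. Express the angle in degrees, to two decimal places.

θ_B ≈ 54.17°

n₂/n₁ = tan 50.93° = 1.2318 and n₃/n₂ = tan 48.35° = 1.1243.
Multiplying, n₃/n₁ = 1.2318 × 1.1243 = 1.3850, and θ_B(1→3) = arctan 1.3850 = 54.17°.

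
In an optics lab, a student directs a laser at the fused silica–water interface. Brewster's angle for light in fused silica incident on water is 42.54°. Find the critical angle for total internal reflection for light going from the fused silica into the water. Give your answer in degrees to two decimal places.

θ_c ≈ 66.58°

tan θ_B = n₂/n₁ = tan 42.54° = 0.9176.
Total internal reflection: sin θ_c = n₂/n₁ = 0.9176.
θ_c = arcsin(0.9176) = 66.58°.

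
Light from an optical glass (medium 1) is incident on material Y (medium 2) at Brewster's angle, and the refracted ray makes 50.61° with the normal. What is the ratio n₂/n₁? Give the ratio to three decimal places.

n₂/n₁ ≈ 0.821

At Brewster incidence θ_B = 90° − θ_t = 90° − 50.61° = 39.39°.
Then n₂/n₁ = tan θ_B = tan 39.39° = 0.821.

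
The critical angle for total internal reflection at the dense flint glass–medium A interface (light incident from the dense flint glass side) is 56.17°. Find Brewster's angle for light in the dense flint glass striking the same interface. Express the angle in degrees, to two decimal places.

θ_B ≈ 39.72°

At the critical angle sin θ_c = n₂/n₁, giving n₂/n₁ = sin 56.17° = 0.8307.
Then tan θ_B = n₂/n₁ = 0.8307, so θ_B = arctan 0.8307 = 39.72°.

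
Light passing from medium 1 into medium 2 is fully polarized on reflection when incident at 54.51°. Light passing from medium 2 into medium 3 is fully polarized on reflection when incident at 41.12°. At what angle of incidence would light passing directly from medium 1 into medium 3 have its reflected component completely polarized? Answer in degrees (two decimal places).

n₂/n₁ = tan 54.51° = 1.4025 and n₃/n₂ = tan 41.12° = 0.8730.
So n₃/n₁ = (n₂/n₁)(n₃/n₂) = 1.4025 × 0.8730 = 1.2243.
θ_B(1→3) = arctan(1.2243) = 50.76°.

θ_B ≈ 50.76°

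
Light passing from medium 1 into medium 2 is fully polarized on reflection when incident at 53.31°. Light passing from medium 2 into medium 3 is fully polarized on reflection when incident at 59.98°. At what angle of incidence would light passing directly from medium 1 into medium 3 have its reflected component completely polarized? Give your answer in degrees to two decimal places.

θ_B ≈ 66.71°

tan θ_B(1→2) = n₂/n₁ = tan 53.31° = 1.3421.
tan θ_B(2→3) = n₃/n₂ = tan 59.98° = 1.7307.
So n₃/n₁ = (n₂/n₁)(n₃/n₂) = 1.3421 × 1.7307 = 2.3227.
θ_B(1→3) = arctan(2.3227) = 66.71°.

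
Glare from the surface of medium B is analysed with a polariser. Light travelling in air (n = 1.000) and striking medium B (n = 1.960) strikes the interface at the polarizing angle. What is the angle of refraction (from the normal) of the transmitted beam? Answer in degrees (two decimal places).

First find Brewster's angle: tan θ_B = 1.960/1.000 = 1.9600, giving θ_B = 62.97°.
At Brewster's angle the reflected and refracted rays are perpendicular, so θ_t = 90° − θ_B = 90° − 62.97° = 27.03°.

θ_t ≈ 27.03°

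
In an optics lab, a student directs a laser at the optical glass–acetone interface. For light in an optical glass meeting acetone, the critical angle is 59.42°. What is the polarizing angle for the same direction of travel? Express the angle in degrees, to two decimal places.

θ_B ≈ 40.73°

n₂/n₁ = sin θ_c = sin 59.42° = 0.8609.
tan θ_B equals the same ratio, so θ_B = arctan(0.8609) = 40.73°.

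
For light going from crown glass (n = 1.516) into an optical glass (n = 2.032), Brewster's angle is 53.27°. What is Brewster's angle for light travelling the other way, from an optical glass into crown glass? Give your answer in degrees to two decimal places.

tan θ_B' = n₁/n₂ = 1/tan θ_B, so θ_B' = 90° − θ_B.
θ_B' = 90° − 53.27° = 36.73°.

θ_B' ≈ 36.73°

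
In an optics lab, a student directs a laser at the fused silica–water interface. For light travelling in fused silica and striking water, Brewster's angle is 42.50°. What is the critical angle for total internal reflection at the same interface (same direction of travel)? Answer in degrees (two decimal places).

θ_c ≈ 66.40°

From Brewster, n₂/n₁ = tan θ_B = tan 42.50° = 0.9163.
Then sin θ_c = n₂/n₁ = 0.9163, so θ_c = arcsin 0.9163 = 66.40°.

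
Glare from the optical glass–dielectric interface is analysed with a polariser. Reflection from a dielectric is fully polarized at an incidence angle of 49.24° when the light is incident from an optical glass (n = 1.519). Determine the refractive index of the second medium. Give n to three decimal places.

n ≈ 1.762

Full polarization of the reflected beam means tan θ_B = n₂/n₁, where n₁ is the incident medium (an optical glass).
n₂ = n₁ tan θ_B = 1.519 × tan 49.24° = 1.762.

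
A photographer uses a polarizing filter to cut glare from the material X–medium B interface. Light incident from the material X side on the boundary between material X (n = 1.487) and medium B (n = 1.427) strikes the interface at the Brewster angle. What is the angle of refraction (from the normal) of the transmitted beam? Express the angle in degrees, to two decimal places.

First find Brewster's angle: tan θ_B = 1.427/1.487 = 0.9597, giving θ_B = 43.82°.
Since θ_B + θ_t = 90° at Brewster incidence, θ_t = 90° − 43.82° = 46.18°.

θ_t ≈ 46.18°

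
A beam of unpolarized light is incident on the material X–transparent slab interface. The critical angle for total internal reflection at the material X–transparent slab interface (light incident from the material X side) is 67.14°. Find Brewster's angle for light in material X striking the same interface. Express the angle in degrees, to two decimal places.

θ_B ≈ 42.66°

sin θ_c = n₂/n₁, so n₂/n₁ = sin 67.14° = 0.9215.
Brewster: tan θ_B = n₂/n₁ = 0.9215.
θ_B = arctan(0.9215) = 42.66°.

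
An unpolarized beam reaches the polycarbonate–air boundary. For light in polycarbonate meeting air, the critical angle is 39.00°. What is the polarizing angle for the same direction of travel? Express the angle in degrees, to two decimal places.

n₂/n₁ = sin θ_c = sin 39.00° = 0.6293.
tan θ_B equals the same ratio, so θ_B = arctan(0.6293) = 32.18°.

θ_B ≈ 32.18°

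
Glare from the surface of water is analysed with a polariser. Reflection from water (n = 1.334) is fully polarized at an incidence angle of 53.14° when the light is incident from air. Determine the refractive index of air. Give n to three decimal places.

n ≈ 1.000

At the Brewster angle, tan θ_B = n₂/n₁ with n₁ on the incident side (air) and n₂ on the transmitted side (water).
n₁ = n₂ / tan θ_B = 1.334 / tan 53.14° = 1.000.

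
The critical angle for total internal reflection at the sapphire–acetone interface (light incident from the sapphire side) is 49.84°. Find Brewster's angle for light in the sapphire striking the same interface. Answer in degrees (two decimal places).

θ_B ≈ 37.39°

n₂/n₁ = sin θ_c = sin 49.84° = 0.7642.
tan θ_B equals the same ratio, so θ_B = arctan(0.7642) = 37.39°.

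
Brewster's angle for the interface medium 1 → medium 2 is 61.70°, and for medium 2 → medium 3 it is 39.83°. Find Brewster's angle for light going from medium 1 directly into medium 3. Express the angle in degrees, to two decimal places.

tan θ_B(1→2) = n₂/n₁ = tan 61.70° = 1.8572.
tan θ_B(2→3) = n₃/n₂ = tan 39.83° = 0.8341.
So n₃/n₁ = (n₂/n₁)(n₃/n₂) = 1.8572 × 0.8341 = 1.5490.
θ_B(1→3) = arctan(1.5490) = 57.15°.

θ_B ≈ 57.15°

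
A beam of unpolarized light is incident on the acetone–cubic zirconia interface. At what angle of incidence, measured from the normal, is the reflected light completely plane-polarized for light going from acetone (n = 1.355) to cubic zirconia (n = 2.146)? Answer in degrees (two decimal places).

tan θ_B = n₂/n₁ = 2.146/1.355 = 1.5838.
θ_B = arctan(1.5838) = 57.73°.

θ_B ≈ 57.73°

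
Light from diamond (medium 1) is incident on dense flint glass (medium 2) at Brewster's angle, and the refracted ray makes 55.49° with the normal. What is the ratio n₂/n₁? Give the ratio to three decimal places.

At Brewster incidence θ_B = 90° − θ_t = 90° − 55.49° = 34.51°.
tan θ_B = n₂/n₁, so n₂/n₁ = tan 34.51° = 0.688.

n₂/n₁ ≈ 0.688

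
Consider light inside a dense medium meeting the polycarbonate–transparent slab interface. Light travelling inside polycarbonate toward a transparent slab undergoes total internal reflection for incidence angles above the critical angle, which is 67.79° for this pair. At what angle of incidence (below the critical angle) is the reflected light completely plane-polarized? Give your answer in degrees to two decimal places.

θ_B ≈ 42.79°

n₂/n₁ = sin θ_c = sin 67.79° = 0.9258.
tan θ_B equals the same ratio, so θ_B = arctan(0.9258) = 42.79°.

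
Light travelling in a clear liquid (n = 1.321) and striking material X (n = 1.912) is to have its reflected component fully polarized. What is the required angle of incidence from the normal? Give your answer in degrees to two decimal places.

θ_B ≈ 55.36°

Here n₂/n₁ = 1.912/1.321 = 1.4474, and Brewster's law gives tan θ_B = n₂/n₁. Taking the arctangent, θ_B = 55.36°.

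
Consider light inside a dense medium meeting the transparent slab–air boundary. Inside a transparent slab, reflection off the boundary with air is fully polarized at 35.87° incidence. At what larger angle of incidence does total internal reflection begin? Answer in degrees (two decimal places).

θ_c ≈ 46.31°

From Brewster, n₂/n₁ = tan θ_B = tan 35.87° = 0.7231.
Then sin θ_c = n₂/n₁ = 0.7231, so θ_c = arcsin 0.7231 = 46.31°.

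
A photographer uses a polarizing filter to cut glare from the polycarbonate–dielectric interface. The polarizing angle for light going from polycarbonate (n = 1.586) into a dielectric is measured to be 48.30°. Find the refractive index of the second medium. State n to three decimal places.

n ≈ 1.780

Brewster's law: tan θ_B = n₂/n₁ (light incident in polycarbonate, refracted into a dielectric).
n₂ = n₁ tan θ_B = 1.586 × tan 48.30° = 1.780.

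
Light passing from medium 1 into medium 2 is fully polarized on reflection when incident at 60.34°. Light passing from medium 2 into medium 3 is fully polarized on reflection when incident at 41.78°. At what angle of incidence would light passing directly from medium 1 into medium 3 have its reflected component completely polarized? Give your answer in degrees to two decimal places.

θ_B ≈ 57.49°

n₂/n₁ = tan 60.34° = 1.7560 and n₃/n₂ = tan 41.78° = 0.8935.
n₃/n₁ = 1.5690. Then tan θ_B(1→3) = n₃/n₁, so θ_B(1→3) = arctan(1.5690) = 57.49°.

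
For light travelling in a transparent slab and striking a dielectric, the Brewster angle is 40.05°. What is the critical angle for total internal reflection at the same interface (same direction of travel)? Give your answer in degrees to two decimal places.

n₂/n₁ = tan 40.05° = 0.8406; the critical angle satisfies sin θ_c = n₂/n₁.
θ_c = arcsin(0.8406) = 57.20°.

θ_c ≈ 57.20°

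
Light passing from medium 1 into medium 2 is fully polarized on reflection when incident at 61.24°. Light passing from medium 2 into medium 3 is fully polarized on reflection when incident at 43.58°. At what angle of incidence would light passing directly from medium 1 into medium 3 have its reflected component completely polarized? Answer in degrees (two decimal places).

θ_B ≈ 60.03°

Each Brewster angle gives a ratio: n₂/n₁ = tan 61.24° = 1.8220, n₃/n₂ = tan 43.58° = 0.9516.
So n₃/n₁ = (n₂/n₁)(n₃/n₂) = 1.8220 × 0.9516 = 1.7339.
θ_B(1→3) = arctan(1.7339) = 60.03°.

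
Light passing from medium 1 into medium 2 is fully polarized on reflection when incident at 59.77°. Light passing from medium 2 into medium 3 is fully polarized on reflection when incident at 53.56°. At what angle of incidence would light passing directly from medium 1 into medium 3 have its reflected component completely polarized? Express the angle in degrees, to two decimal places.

tan θ_B(1→2) = n₂/n₁ = tan 59.77° = 1.7161.
tan θ_B(2→3) = n₃/n₂ = tan 53.56° = 1.3544.
n₃/n₁ = 2.3243. Then tan θ_B(1→3) = n₃/n₁, so θ_B(1→3) = arctan(2.3243) = 66.72°.

θ_B ≈ 66.72°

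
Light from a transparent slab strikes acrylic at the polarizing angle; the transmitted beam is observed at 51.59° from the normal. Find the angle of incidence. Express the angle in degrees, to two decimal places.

Since the reflected and refracted rays are at right angles at the polarizing angle, θ_B + θ_t = 90°.
θ_B = 90° − 51.59° = 38.41°.

θ_B ≈ 38.41°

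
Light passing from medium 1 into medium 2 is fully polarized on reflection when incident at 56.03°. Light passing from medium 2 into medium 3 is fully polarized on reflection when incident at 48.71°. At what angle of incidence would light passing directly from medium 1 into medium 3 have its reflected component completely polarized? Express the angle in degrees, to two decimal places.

θ_B ≈ 59.39°

n₂/n₁ = tan 56.03° = 1.4842 and n₃/n₂ = tan 48.71° = 1.1387.
Multiplying, n₃/n₁ = 1.4842 × 1.1387 = 1.6901, and θ_B(1→3) = arctan 1.6901 = 59.39°.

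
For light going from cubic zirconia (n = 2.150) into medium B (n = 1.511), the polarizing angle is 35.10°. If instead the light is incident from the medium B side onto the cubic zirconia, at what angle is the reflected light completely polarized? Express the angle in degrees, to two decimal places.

θ_B' ≈ 54.90°

The two Brewster angles are complementary: θ_B' = 90° − θ_B = 90° − 35.10° = 54.90°.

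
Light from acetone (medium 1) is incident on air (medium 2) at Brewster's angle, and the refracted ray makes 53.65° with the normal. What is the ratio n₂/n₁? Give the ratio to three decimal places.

n₂/n₁ ≈ 0.736

At Brewster incidence θ_B = 90° − θ_t = 90° − 53.65° = 36.35°.
Then n₂/n₁ = tan θ_B = tan 36.35° = 0.736.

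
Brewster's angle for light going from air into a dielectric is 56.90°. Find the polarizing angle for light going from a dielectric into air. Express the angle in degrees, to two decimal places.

Reversing the direction swaps n₁ and n₂, so tan θ_B' = 1/tan θ_B and θ_B' = 90° − θ_B.
Hence θ_B' = 90° − 56.90° = 33.10°.

θ_B' ≈ 33.10°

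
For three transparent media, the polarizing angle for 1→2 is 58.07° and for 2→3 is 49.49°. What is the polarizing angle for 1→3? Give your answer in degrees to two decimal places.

θ_B ≈ 61.97°

tan θ_B(1→2) = n₂/n₁ = tan 58.07° = 1.6047.
tan θ_B(2→3) = n₃/n₂ = tan 49.49° = 1.1704.
Multiplying, n₃/n₁ = 1.6047 × 1.1704 = 1.8782, and θ_B(1→3) = arctan 1.8782 = 61.97°.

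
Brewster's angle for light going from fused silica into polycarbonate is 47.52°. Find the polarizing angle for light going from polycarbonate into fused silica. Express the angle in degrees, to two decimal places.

θ_B' ≈ 42.48°

tan θ_B' = n₁/n₂ = 1/tan θ_B, so θ_B' = 90° − θ_B.
θ_B' = 90° − 47.52° = 42.48°.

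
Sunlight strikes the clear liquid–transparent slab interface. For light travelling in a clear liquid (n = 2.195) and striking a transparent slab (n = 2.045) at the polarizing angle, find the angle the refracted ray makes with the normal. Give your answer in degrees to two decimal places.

θ_t ≈ 47.03°

θ_B = arctan(n₂/n₁) = arctan(2.045/2.195) = 42.97°.
The refracted ray is perpendicular to the reflected ray, so θ_t = 90° − θ_B = 47.03°.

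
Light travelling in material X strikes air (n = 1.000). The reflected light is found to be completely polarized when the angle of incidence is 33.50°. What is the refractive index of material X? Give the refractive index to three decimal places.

n ≈ 1.511

Full polarization of the reflected beam means tan θ_B = n₂/n₁, where n₁ is the incident medium (material X).
n₁ = n₂ / tan θ_B = 1.000 / tan 33.50° = 1.511.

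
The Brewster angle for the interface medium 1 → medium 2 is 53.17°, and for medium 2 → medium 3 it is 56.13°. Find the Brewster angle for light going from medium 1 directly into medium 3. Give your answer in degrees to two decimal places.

θ_B ≈ 63.31°

n₂/n₁ = tan 53.17° = 1.3353 and n₃/n₂ = tan 56.13° = 1.4898.
Multiplying, n₃/n₁ = 1.3353 × 1.4898 = 1.9893, and θ_B(1→3) = arctan 1.9893 = 63.31°.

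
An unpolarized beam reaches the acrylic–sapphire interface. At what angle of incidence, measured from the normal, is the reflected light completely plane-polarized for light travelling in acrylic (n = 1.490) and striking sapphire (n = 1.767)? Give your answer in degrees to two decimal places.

Here n₂/n₁ = 1.767/1.490 = 1.1859, and Brewster's law gives tan θ_B = n₂/n₁.
So θ_B = arctan 1.1859 = 49.86°.

θ_B ≈ 49.86°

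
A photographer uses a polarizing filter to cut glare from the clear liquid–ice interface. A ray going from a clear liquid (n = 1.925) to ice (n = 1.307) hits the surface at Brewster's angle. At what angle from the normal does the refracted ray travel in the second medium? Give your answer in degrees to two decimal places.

θ_B = arctan(n₂/n₁) = arctan(1.307/1.925) = 34.17°.
Since θ_B + θ_t = 90° at Brewster incidence, θ_t = 90° − 34.17° = 55.83°.

θ_t ≈ 55.83°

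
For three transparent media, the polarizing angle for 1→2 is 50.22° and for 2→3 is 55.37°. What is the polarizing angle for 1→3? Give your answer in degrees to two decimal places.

θ_B ≈ 60.10°

tan θ_B(1→2) = n₂/n₁ = tan 50.22° = 1.2011.
tan θ_B(2→3) = n₃/n₂ = tan 55.37° = 1.4480.
Multiplying, n₃/n₁ = 1.2011 × 1.4480 = 1.7391, and θ_B(1→3) = arctan 1.7391 = 60.10°.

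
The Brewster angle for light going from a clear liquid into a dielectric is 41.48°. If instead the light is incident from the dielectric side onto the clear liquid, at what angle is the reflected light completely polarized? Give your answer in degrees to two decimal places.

θ_B' ≈ 48.52°

Reversing the direction swaps n₁ and n₂, so tan θ_B' = 1/tan θ_B and θ_B' = 90° − θ_B.
Hence θ_B' = 90° − 41.48° = 48.52°.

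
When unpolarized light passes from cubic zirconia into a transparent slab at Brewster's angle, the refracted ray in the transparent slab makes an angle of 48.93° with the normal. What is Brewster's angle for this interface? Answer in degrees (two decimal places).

Brewster's condition makes the reflected and refracted beams perpendicular: θ_B + θ_t = 90°.
So θ_B = 90° − θ_t = 90° − 48.93° = 41.07°.

θ_B ≈ 41.07°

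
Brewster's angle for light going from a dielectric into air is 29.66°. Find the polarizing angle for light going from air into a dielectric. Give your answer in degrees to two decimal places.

θ_B' ≈ 60.34°

Reversing the direction swaps n₁ and n₂, so tan θ_B' = 1/tan θ_B and θ_B' = 90° − θ_B.
Hence θ_B' = 90° − 29.66° = 60.34°.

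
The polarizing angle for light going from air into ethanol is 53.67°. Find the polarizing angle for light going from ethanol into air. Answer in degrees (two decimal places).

θ_B' ≈ 36.33°

The two Brewster angles are complementary: θ_B' = 90° − θ_B = 90° − 53.67° = 36.33°.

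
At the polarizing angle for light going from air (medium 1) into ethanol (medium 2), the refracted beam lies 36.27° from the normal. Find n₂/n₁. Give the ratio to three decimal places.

n₂/n₁ ≈ 1.363

θ_B + θ_t = 90°, so θ_B = 90° − 36.27° = 53.73°.
Then n₂/n₁ = tan θ_B = tan 53.73° = 1.363.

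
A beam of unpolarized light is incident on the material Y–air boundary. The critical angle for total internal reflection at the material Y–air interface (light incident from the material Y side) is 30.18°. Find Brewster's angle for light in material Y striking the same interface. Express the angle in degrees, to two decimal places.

At the critical angle sin θ_c = n₂/n₁, giving n₂/n₁ = sin 30.18° = 0.5027.
Then tan θ_B = n₂/n₁ = 0.5027, so θ_B = arctan 0.5027 = 26.69°.

θ_B ≈ 26.69°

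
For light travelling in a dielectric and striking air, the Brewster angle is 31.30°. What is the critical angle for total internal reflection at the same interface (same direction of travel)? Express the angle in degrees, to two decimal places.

n₂/n₁ = tan 31.30° = 0.6080; the critical angle satisfies sin θ_c = n₂/n₁.
θ_c = arcsin(0.6080) = 37.45°.

θ_c ≈ 37.45°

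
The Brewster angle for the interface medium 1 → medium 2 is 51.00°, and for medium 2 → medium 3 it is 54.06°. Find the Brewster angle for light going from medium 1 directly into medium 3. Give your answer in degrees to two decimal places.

θ_B ≈ 59.59°

Each Brewster angle gives a ratio: n₂/n₁ = tan 51.00° = 1.2349, n₃/n₂ = tan 54.06° = 1.3794.
So n₃/n₁ = (n₂/n₁)(n₃/n₂) = 1.2349 × 1.3794 = 1.7034.
θ_B(1→3) = arctan(1.7034) = 59.59°.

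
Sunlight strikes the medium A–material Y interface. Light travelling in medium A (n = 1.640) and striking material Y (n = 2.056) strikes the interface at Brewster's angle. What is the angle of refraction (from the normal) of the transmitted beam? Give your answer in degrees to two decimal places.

tan θ_B = n₂/n₁ = 2.056/1.640 = 1.2537, so θ_B = 51.42°.
Since θ_B + θ_t = 90° at Brewster incidence, θ_t = 90° − 51.42° = 38.58°.

θ_t ≈ 38.58°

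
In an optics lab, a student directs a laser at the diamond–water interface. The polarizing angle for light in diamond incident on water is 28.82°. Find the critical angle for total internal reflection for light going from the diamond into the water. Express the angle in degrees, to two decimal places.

θ_c ≈ 33.38°

tan θ_B = n₂/n₁ = tan 28.82° = 0.5502.
Total internal reflection: sin θ_c = n₂/n₁ = 0.5502.
θ_c = arcsin(0.5502) = 33.38°.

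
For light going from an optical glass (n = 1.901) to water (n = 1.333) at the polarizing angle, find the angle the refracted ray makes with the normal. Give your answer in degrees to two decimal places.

First find Brewster's angle: tan θ_B = 1.333/1.901 = 0.7012, giving θ_B = 35.04°.
The refracted ray is perpendicular to the reflected ray, so θ_t = 90° − θ_B = 54.96°.

θ_t ≈ 54.96°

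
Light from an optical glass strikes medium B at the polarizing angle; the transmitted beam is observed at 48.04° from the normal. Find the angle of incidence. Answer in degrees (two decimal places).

At Brewster's angle the reflected and refracted rays are perpendicular, so θ_B + θ_t = 90°.
θ_B = 90° − 48.04° = 41.96°.

θ_B ≈ 41.96°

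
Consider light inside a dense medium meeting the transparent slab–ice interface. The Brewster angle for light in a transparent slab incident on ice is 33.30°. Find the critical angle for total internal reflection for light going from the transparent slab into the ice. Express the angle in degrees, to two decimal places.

θ_c ≈ 41.06°

From Brewster, n₂/n₁ = tan θ_B = tan 33.30° = 0.6569.
Then sin θ_c = n₂/n₁ = 0.6569, so θ_c = arcsin 0.6569 = 41.06°.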